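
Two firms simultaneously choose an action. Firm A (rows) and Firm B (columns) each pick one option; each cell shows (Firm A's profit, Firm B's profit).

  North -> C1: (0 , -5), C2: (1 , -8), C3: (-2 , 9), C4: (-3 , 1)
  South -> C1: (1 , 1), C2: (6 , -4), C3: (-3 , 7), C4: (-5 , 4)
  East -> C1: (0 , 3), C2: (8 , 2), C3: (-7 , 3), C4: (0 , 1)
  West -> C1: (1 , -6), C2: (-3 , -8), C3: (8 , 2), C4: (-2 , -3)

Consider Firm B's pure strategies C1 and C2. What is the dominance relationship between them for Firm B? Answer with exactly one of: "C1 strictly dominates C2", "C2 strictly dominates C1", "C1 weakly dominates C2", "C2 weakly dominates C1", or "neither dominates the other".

C1's payoffs vs C2's, by Firm A's action — North: -5>-8, South: 1>-4, East: 3>2, West: -6>-8.
C1 gives a strictly higher payoff against each choice by Firm A, so C1 strictly dominates C2.

C1 strictly dominates C2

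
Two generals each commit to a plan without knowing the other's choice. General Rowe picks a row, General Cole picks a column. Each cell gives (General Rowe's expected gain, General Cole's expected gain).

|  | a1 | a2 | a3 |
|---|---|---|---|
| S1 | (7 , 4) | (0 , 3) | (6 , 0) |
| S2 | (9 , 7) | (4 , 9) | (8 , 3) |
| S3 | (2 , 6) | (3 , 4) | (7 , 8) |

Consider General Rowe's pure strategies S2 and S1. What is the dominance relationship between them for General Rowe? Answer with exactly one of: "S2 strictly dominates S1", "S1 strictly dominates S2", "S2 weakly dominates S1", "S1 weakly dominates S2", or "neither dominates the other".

Compare S2 to S1 across each choice by General Cole: a1: 9>7, a2: 4>0, a3: 8>6.
Every comparison favours S2, so S2 strictly dominates S1.

S2 strictly dominates S1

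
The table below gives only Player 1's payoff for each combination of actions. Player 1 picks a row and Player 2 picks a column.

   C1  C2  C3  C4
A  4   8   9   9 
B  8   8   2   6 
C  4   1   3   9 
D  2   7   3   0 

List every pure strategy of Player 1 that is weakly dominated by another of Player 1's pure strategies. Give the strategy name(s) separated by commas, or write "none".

Nothing dominates A: B at C3 (9>2); C at C2 (8>1); D at C1 (4>2).
B: no other strategy beats it everywhere (A at C1 (8>4); C at C1 (8>4); D at C1 (8>2)).
A weakly dominates C — C1: 4=4, C2: 8>1, C3: 9>3, C4: 9=9.
A weakly dominates D — C1: 4>2, C2: 8>7, C3: 9>3, C4: 9>0.

C, D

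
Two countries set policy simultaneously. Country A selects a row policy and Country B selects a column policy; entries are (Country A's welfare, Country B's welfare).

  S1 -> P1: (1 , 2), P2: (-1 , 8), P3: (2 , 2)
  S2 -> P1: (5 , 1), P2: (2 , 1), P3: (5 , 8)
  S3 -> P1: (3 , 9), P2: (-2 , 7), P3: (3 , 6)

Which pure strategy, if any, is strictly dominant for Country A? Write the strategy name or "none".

S2

S2 vs S1: P1: 5>1, P2: 2>-1, P3: 5>2.
S2 vs S3: P1: 5>3, P2: 2>-2, P3: 5>3.
S2 strictly beats every other strategy against every opponent action, so it is strictly dominant.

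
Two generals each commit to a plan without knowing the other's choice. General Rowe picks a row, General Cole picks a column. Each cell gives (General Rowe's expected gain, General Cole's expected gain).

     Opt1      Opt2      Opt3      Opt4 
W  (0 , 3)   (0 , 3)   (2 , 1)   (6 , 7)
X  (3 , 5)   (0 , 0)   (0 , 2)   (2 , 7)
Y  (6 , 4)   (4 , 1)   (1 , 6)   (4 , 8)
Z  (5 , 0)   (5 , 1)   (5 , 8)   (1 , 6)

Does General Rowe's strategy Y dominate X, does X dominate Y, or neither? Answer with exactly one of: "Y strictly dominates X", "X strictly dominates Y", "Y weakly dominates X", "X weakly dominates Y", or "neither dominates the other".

Compare Y to X across every action of General Cole: Opt1: 6>3, Opt2: 4>0, Opt3: 1>0, Opt4: 4>2.
Every comparison favours Y, so Y strictly dominates X.

Y strictly dominates X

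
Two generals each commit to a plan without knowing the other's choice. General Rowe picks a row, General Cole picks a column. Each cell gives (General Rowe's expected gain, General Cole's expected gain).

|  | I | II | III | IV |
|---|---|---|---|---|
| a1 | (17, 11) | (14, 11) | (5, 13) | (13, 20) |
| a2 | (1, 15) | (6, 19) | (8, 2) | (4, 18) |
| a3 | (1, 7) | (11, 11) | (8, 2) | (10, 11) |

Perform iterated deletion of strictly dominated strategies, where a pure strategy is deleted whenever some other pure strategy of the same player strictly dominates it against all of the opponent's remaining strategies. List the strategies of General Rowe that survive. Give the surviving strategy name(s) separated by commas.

a1

Column I is eliminated: IV beats it against every remaining row (a1: 20>11, a2: 18>15, a3: 11>7).
General Cole's strategy III is strictly dominated by IV (a1: 20>13, a2: 18>2, a3: 11>2) and is removed.
For General Rowe, a1 strictly dominates a2 on the remaining columns (II: 14>6, IV: 13>4); eliminate a2.
For General Rowe, a1 strictly dominates a3 on the remaining columns (II: 14>11, IV: 13>10); eliminate a3.
General Cole's strategy II is strictly dominated by IV (a1: 20>11) and is removed.
Among the remaining strategies, none is strictly dominated by another pure strategy of the same player, so the elimination stops.
Surviving strategies — General Rowe: {a1}; General Cole: {IV}.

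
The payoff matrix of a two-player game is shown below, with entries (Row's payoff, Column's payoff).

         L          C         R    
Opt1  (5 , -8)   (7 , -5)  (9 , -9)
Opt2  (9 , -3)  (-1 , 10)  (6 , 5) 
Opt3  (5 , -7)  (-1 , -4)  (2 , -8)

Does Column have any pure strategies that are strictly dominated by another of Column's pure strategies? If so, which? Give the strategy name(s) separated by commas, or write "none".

L, R

C strictly dominates L — Opt1: -5>-8, Opt2: 10>-3, Opt3: -4>-7.
C is not dominated — it holds its own against L at Opt1 (-5>-8); R at Opt1 (-5>-9).
C strictly dominates R — Opt1: -5>-9, Opt2: 10>5, Opt3: -4>-8.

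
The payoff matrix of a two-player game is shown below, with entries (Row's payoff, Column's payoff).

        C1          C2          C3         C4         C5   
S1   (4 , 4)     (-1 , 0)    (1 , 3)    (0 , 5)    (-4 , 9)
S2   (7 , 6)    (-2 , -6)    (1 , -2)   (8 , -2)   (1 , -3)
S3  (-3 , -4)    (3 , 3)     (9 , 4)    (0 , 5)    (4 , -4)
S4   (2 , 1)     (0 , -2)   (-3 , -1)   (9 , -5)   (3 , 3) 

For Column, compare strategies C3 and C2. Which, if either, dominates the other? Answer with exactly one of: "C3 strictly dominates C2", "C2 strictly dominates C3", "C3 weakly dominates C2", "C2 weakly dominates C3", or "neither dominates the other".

Compare C3 to C2 across each choice by Row: S1: 3>0, S2: -2>-6, S3: 4>3, S4: -1>-2.
C3 gives a strictly higher payoff against each choice by Row, so C3 strictly dominates C2.

C3 strictly dominates C2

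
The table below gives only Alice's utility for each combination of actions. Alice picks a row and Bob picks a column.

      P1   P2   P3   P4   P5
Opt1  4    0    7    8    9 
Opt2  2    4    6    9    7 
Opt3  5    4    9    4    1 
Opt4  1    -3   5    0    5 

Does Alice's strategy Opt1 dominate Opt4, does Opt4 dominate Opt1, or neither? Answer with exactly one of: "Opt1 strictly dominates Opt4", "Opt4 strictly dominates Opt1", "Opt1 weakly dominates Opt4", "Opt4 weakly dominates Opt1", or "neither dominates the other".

Opt1 strictly dominates Opt4

Opt1's payoffs vs Opt4's, by Bob's action — P1: 4>1, P2: 0>-3, P3: 7>5, P4: 8>0, P5: 9>5.
Every comparison favours Opt1, so Opt1 strictly dominates Opt4.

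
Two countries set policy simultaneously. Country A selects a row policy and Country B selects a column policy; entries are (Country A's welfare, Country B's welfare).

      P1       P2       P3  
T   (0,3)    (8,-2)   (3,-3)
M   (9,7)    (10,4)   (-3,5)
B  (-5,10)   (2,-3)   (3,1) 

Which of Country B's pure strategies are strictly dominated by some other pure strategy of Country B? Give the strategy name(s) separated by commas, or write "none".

P2, P3

P1 is not dominated — it holds its own against P2 at T (3>-2); P3 at T (3>-3).
P2 is strictly dominated by P1 (T: 3>-2, M: 7>4, B: 10>-3).
P3: dominated, since P1 does at least as well everywhere (T: 3>-3, M: 7>5, B: 10>1).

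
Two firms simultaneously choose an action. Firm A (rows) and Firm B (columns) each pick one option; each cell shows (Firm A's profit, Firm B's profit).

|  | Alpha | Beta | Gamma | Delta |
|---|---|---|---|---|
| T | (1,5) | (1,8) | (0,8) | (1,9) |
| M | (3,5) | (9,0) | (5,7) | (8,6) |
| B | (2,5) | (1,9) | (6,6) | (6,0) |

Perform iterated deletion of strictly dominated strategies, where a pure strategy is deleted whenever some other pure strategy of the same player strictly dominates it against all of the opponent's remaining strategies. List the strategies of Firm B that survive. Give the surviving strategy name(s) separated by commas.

Beta, Gamma

Firm A's strategy T is strictly dominated by M (Alpha: 3>1, Beta: 9>1, Gamma: 5>0, Delta: 8>1) and is removed.
Firm B's strategy Alpha is strictly dominated by Gamma (M: 7>5, B: 6>5) and is removed.
For Firm B, Gamma strictly dominates Delta on the remaining rows (M: 7>6, B: 6>0); eliminate Delta.
Among the remaining strategies, none is strictly dominated by another pure strategy of the same player, so the elimination stops.
Surviving strategies — Firm A: {M, B}; Firm B: {Beta, Gamma}.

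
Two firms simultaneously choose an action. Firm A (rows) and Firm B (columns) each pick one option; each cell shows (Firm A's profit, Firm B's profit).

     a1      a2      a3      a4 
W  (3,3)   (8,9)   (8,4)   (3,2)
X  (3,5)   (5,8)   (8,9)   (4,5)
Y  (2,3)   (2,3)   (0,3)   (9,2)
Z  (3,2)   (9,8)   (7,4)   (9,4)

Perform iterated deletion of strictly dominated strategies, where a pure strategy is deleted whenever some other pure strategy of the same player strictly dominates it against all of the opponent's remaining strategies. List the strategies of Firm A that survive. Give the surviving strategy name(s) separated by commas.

Firm B's strategy a4 is strictly dominated by a2 (W: 9>2, X: 8>5, Y: 3>2, Z: 8>4) and is removed.
For Firm A, W strictly dominates Y on the remaining columns (a1: 3>2, a2: 8>2, a3: 8>0); eliminate Y.
Column a1 is eliminated: a2 beats it against every remaining row (W: 9>3, X: 8>5, Z: 8>2).
Among the remaining strategies, none is strictly dominated by another pure strategy of the same player, so the elimination stops.
Surviving strategies — Firm A: {W, X, Z}; Firm B: {a2, a3}.

W, X, Z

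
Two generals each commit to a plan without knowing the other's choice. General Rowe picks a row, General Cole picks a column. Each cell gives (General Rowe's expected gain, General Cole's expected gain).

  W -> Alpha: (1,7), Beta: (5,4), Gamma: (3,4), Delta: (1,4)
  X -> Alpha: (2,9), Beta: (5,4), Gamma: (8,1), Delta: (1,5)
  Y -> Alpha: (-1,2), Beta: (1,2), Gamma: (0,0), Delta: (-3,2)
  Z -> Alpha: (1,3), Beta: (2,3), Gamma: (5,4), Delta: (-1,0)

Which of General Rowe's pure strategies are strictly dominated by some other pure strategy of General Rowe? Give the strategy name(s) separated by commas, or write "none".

W is not dominated — it holds its own against X at Beta (5=5); Y at Alpha (1>-1); Z at Alpha (1=1).
Nothing dominates X: W at Alpha (2>1); Y at Alpha (2>-1); Z at Alpha (2>1).
W strictly dominates Y — Alpha: 1>-1, Beta: 5>1, Gamma: 3>0, Delta: 1>-3.
X strictly dominates Z — Alpha: 2>1, Beta: 5>2, Gamma: 8>5, Delta: 1>-1.

Y, Z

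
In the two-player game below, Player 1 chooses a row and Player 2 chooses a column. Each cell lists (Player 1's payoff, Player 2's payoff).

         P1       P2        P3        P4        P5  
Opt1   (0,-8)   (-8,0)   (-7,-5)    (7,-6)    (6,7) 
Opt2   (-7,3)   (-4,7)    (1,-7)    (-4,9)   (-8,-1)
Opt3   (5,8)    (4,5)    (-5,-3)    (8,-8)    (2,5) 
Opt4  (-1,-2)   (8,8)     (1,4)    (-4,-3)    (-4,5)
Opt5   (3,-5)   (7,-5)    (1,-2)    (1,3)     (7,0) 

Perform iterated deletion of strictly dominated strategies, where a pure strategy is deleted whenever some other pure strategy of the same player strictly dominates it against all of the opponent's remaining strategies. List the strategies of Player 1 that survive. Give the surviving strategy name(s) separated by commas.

Column P3 is eliminated: P5 beats it against every remaining row (Opt1: 7>-5, Opt2: -1>-7, Opt3: 5>-3, Opt4: 5>4, Opt5: 0>-2).
Player 1's strategy Opt2 is strictly dominated by Opt3 (P1: 5>-7, P2: 4>-4, P4: 8>-4, P5: 2>-8) and is removed.
Among the remaining strategies, none is strictly dominated by another pure strategy of the same player, so the elimination stops.
Surviving strategies — Player 1: {Opt1, Opt3, Opt4, Opt5}; Player 2: {P1, P2, P4, P5}.

Opt1, Opt3, Opt4, Opt5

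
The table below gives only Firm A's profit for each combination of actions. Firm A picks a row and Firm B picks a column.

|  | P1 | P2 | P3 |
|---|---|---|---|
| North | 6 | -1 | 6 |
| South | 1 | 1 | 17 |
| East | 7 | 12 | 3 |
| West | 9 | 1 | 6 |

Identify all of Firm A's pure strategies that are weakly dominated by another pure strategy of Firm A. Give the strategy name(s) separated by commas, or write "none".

North: dominated, since West does at least as well everywhere (P1: 9>6, P2: 1>-1, P3: 6=6).
Nothing dominates South: North at P2 (1>-1); East at P3 (17>3); West at P3 (17>6).
Nothing dominates East: North at P1 (7>6); South at P1 (7>1); West at P2 (12>1).
West: no other strategy beats it everywhere (North at P1 (9>6); South at P1 (9>1); East at P1 (9>7)).

North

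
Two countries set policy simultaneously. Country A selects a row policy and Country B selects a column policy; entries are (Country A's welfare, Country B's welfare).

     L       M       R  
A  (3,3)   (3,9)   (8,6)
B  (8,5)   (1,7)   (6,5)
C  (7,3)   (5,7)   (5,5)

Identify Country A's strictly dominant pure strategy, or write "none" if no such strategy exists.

A fails to dominate B at L (3<8).
B fails to dominate A at M (1<3).
C fails to dominate A at R (5<8).
No single strategy dominates all the others.

none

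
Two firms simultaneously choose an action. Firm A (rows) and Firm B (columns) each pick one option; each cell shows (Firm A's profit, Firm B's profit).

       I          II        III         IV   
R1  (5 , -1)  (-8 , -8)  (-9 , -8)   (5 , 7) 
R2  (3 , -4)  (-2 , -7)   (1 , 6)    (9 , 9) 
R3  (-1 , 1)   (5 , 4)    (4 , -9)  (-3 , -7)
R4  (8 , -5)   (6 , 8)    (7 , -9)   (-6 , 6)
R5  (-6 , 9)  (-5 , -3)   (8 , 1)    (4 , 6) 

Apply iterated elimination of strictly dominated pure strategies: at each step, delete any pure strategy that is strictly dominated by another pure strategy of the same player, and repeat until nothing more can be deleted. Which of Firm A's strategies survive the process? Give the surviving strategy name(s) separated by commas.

R1, R2, R3, R4

Column III is eliminated: IV beats it against every remaining row (R1: 7>-8, R2: 9>6, R3: -7>-9, R4: 6>-9, R5: 6>1).
Firm A's strategy R5 is strictly dominated by R2 (I: 3>-6, II: -2>-5, IV: 9>4) and is removed.
Among the remaining strategies, none is strictly dominated by another pure strategy of the same player, so the elimination stops.
Surviving strategies — Firm A: {R1, R2, R3, R4}; Firm B: {I, II, IV}.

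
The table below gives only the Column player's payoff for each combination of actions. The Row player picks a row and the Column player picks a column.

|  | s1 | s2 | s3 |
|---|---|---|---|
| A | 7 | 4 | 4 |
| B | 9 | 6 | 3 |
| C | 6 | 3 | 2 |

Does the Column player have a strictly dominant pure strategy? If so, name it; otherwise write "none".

s1

s1 vs s2: A: 7>4, B: 9>6, C: 6>3.
s1 vs s3: A: 7>4, B: 9>3, C: 6>2.
s1 strictly beats every other strategy against every opponent action, so it is strictly dominant.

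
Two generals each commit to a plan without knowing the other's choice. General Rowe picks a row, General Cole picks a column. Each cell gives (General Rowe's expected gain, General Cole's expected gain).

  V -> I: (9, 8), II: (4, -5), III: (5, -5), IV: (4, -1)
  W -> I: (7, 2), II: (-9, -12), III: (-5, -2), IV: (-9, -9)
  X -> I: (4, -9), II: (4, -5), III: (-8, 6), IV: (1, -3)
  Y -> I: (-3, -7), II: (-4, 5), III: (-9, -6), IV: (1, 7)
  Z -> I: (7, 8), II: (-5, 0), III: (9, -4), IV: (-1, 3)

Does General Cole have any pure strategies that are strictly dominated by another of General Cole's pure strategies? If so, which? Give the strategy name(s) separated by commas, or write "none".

II

I is not dominated — it holds its own against II at V (8>-5); III at V (8>-5); IV at V (8>-1).
IV strictly dominates II — V: -1>-5, W: -9>-12, X: -3>-5, Y: 7>5, Z: 3>0.
III: no other strategy beats it everywhere (I at X (6>-9); II at V (-5=-5); IV at W (-2>-9)).
IV: no other strategy beats it everywhere (I at X (-3>-9); II at V (-1>-5); III at V (-1>-5)).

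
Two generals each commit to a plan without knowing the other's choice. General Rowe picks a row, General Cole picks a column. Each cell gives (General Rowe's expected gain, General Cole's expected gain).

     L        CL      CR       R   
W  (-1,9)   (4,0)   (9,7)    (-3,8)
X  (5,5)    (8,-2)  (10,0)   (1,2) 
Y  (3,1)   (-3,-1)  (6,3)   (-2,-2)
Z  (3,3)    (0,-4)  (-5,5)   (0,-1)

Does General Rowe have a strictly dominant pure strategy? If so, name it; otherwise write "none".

X vs W: L: 5>-1, CL: 8>4, CR: 10>9, R: 1>-3.
X vs Y: L: 5>3, CL: 8>-3, CR: 10>6, R: 1>-2.
X vs Z: L: 5>3, CL: 8>0, CR: 10>-5, R: 1>0.
X strictly beats every other strategy against every opponent action, so it is strictly dominant.

X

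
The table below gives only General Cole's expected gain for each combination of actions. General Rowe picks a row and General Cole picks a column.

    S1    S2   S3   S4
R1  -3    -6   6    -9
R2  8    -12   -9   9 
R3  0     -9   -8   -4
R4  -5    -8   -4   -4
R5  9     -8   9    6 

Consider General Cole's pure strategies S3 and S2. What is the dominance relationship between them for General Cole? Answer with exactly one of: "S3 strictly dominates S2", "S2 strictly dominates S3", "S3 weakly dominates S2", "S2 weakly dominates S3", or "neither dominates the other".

S3's payoffs vs S2's, by General Rowe's action — R1: 6>-6, R2: -9>-12, R3: -8>-9, R4: -4>-8, R5: 9>-8.
Every comparison favours S3, so S3 strictly dominates S2.

S3 strictly dominates S2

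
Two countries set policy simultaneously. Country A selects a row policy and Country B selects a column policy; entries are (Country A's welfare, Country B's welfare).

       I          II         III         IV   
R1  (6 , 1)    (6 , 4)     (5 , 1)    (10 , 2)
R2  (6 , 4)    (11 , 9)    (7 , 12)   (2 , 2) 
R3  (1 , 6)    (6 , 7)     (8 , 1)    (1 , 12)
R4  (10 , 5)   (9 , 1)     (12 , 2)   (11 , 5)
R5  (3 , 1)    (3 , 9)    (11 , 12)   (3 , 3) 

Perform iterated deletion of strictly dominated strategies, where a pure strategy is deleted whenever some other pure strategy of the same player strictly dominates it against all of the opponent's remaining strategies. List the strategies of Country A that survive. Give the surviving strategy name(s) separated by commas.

Row R1 is eliminated: R4 beats it against every remaining column (I: 10>6, II: 9>6, III: 12>5, IV: 11>10).
Country A's strategy R3 is strictly dominated by R4 (I: 10>1, II: 9>6, III: 12>8, IV: 11>1) and is removed.
Country A's strategy R5 is strictly dominated by R4 (I: 10>3, II: 9>3, III: 12>11, IV: 11>3) and is removed.
For Country B, III strictly dominates II on the remaining rows (R2: 12>9, R4: 2>1); eliminate II.
Country A's strategy R2 is strictly dominated by R4 (I: 10>6, III: 12>7, IV: 11>2) and is removed.
Country B's strategy III is strictly dominated by I (R4: 5>2) and is removed.
Among the remaining strategies, none is strictly dominated by another pure strategy of the same player, so the elimination stops.
Surviving strategies — Country A: {R4}; Country B: {I, IV}.

R4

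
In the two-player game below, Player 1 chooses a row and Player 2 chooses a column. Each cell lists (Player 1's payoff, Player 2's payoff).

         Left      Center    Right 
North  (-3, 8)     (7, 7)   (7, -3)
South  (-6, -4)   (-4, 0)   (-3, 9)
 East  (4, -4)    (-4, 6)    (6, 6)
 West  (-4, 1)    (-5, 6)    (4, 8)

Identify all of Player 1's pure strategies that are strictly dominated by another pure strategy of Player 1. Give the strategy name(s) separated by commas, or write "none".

South, West

Nothing dominates North: South at Left (-3>-6); East at Center (7>-4); West at Left (-3>-4).
South: dominated, since North does at least as well everywhere (Left: -3>-6, Center: 7>-4, Right: 7>-3).
East: no other strategy beats it everywhere (North at Left (4>-3); South at Left (4>-6); West at Left (4>-4)).
West: dominated, since North does at least as well everywhere (Left: -3>-4, Center: 7>-5, Right: 7>4).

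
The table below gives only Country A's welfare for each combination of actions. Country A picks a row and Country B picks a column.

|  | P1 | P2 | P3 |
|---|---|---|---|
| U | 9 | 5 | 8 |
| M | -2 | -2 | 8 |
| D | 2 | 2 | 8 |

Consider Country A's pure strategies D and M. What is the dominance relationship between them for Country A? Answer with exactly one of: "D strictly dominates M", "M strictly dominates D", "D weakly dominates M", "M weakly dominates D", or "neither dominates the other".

D weakly dominates M

D's payoffs vs M's, by Country B's action — P1: 2>-2, P2: 2>-2, P3: 8=8.
D is at least as good everywhere and strictly better somewhere (tied only at P3), so D weakly but not strictly dominates M.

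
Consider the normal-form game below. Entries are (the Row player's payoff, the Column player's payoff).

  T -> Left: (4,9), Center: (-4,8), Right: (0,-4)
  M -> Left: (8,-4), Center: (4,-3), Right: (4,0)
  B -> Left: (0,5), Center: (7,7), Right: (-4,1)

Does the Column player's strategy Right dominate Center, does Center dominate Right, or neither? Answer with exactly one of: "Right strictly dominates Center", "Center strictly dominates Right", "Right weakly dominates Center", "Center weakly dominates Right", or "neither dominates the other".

Right's payoffs vs Center's, by the Row player's action — T: -4<8, M: 0>-3, B: 1<7.
Right does better at M but worse at T, B; neither strategy dominates the other.

neither dominates the other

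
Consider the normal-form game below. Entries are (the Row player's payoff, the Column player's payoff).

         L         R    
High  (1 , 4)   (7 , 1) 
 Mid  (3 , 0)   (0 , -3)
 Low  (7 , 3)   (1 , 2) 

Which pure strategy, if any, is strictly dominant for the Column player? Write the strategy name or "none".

L vs R: High: 4>1, Mid: 0>-3, Low: 3>2.
L strictly beats every other strategy against every opponent action, so it is strictly dominant.

L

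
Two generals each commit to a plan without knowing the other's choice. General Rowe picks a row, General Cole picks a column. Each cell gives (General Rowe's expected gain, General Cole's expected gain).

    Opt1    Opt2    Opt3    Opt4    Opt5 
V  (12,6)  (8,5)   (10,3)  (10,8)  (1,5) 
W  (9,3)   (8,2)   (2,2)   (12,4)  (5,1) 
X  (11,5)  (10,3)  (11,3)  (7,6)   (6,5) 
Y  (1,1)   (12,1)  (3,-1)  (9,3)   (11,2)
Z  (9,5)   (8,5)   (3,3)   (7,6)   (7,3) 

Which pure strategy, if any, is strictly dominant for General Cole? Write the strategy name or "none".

Opt4

Opt4 vs Opt1: V: 8>6, W: 4>3, X: 6>5, Y: 3>1, Z: 6>5.
Opt4 vs Opt2: V: 8>5, W: 4>2, X: 6>3, Y: 3>1, Z: 6>5.
Opt4 vs Opt3: V: 8>3, W: 4>2, X: 6>3, Y: 3>-1, Z: 6>3.
Opt4 vs Opt5: V: 8>5, W: 4>1, X: 6>5, Y: 3>2, Z: 6>3.
Opt4 strictly beats every other strategy against every opponent action, so it is strictly dominant.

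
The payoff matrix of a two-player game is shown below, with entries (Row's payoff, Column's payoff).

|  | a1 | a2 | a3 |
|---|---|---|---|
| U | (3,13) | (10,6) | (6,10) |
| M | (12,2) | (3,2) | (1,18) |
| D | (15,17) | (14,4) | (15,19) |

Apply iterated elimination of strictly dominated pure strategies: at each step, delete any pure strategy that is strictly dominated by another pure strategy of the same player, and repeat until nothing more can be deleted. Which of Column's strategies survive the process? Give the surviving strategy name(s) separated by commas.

For Row, D strictly dominates U on the remaining columns (a1: 15>3, a2: 14>10, a3: 15>6); eliminate U.
Row's strategy M is strictly dominated by D (a1: 15>12, a2: 14>3, a3: 15>1) and is removed.
For Column, a3 strictly dominates a1 on the remaining rows (D: 19>17); eliminate a1.
Column's strategy a2 is strictly dominated by a3 (D: 19>4) and is removed.
Among the remaining strategies, none is strictly dominated by another pure strategy of the same player, so the elimination stops.
Surviving strategies — Row: {D}; Column: {a3}.

a3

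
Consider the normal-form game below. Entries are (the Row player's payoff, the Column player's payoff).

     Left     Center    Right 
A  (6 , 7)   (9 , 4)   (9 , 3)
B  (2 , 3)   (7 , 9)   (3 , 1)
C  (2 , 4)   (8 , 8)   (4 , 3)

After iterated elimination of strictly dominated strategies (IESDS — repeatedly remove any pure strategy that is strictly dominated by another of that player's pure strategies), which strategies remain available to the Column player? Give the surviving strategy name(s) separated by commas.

For the Row player, A strictly dominates B on the remaining columns (Left: 6>2, Center: 9>7, Right: 9>3); eliminate B.
For the Row player, A strictly dominates C on the remaining columns (Left: 6>2, Center: 9>8, Right: 9>4); eliminate C.
The Column player's strategy Center is strictly dominated by Left (A: 7>4) and is removed.
For the Column player, Left strictly dominates Right on the remaining rows (A: 7>3); eliminate Right.
Among the remaining strategies, none is strictly dominated by another pure strategy of the same player, so the elimination stops.
Surviving strategies — the Row player: {A}; the Column player: {Left}.

Left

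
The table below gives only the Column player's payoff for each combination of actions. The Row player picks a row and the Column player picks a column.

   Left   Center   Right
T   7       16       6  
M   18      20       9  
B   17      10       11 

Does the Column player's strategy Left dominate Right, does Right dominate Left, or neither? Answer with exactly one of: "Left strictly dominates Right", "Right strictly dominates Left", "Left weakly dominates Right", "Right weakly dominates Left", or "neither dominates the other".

Compare Left to Right across every action of the Row player: T: 7>6, M: 18>9, B: 17>11.
Left gives a strictly higher payoff against every action of the Row player, so Left strictly dominates Right.

Left strictly dominates Right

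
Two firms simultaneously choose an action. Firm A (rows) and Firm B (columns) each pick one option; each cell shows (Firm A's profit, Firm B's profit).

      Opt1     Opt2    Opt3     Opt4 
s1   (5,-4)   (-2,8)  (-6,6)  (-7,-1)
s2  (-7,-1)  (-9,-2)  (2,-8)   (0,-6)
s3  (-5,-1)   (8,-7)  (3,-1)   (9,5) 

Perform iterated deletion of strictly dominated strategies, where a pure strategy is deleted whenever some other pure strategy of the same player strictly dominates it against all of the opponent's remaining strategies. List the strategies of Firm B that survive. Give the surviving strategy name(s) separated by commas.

Opt4

Row s2 is eliminated: s3 beats it against every remaining column (Opt1: -5>-7, Opt2: 8>-9, Opt3: 3>2, Opt4: 9>0).
Column Opt1 is eliminated: Opt4 beats it against every remaining row (s1: -1>-4, s3: 5>-1).
For Firm A, s3 strictly dominates s1 on the remaining columns (Opt2: 8>-2, Opt3: 3>-6, Opt4: 9>-7); eliminate s1.
Column Opt2 is eliminated: Opt3 beats it against every remaining row (s3: -1>-7).
Firm B's strategy Opt3 is strictly dominated by Opt4 (s3: 5>-1) and is removed.
Among the remaining strategies, none is strictly dominated by another pure strategy of the same player, so the elimination stops.
Surviving strategies — Firm A: {s3}; Firm B: {Opt4}.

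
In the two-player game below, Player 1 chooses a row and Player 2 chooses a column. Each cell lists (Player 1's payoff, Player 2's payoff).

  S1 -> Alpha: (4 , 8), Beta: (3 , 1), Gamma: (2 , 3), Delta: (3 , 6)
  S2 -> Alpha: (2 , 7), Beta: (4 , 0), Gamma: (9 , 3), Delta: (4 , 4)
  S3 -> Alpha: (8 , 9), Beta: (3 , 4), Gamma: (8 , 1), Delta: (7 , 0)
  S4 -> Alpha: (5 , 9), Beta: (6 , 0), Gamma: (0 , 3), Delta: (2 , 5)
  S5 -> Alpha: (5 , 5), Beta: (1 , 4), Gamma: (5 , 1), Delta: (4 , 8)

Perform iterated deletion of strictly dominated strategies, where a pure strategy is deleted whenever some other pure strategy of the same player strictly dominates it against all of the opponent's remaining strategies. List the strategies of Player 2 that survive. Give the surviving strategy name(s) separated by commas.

Player 1's strategy S5 is strictly dominated by S3 (Alpha: 8>5, Beta: 3>1, Gamma: 8>5, Delta: 7>4) and is removed.
Column Beta is eliminated: Alpha beats it against every remaining row (S1: 8>1, S2: 7>0, S3: 9>4, S4: 9>0).
Row S1 is eliminated: S3 beats it against every remaining column (Alpha: 8>4, Gamma: 8>2, Delta: 7>3).
Player 1's strategy S4 is strictly dominated by S3 (Alpha: 8>5, Gamma: 8>0, Delta: 7>2) and is removed.
Column Gamma is eliminated: Alpha beats it against every remaining row (S2: 7>3, S3: 9>1).
For Player 1, S3 strictly dominates S2 on the remaining columns (Alpha: 8>2, Delta: 7>4); eliminate S2.
Column Delta is eliminated: Alpha beats it against every remaining row (S3: 9>0).
Among the remaining strategies, none is strictly dominated by another pure strategy of the same player, so the elimination stops.
Surviving strategies — Player 1: {S3}; Player 2: {Alpha}.

Alpha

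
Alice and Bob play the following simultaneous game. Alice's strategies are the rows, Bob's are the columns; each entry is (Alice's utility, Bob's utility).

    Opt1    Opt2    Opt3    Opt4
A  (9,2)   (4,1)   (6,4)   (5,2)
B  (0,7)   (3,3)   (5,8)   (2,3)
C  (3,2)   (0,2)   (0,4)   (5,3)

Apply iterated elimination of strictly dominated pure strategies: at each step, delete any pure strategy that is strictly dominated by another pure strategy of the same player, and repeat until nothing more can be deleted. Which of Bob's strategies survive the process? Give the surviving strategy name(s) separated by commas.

Alice's strategy B is strictly dominated by A (Opt1: 9>0, Opt2: 4>3, Opt3: 6>5, Opt4: 5>2) and is removed.
Column Opt1 is eliminated: Opt3 beats it against every remaining row (A: 4>2, C: 4>2).
Bob's strategy Opt2 is strictly dominated by Opt3 (A: 4>1, C: 4>2) and is removed.
For Bob, Opt3 strictly dominates Opt4 on the remaining rows (A: 4>2, C: 4>3); eliminate Opt4.
For Alice, A strictly dominates C on the remaining columns (Opt3: 6>0); eliminate C.
Among the remaining strategies, none is strictly dominated by another pure strategy of the same player, so the elimination stops.
Surviving strategies — Alice: {A}; Bob: {Opt3}.

Opt3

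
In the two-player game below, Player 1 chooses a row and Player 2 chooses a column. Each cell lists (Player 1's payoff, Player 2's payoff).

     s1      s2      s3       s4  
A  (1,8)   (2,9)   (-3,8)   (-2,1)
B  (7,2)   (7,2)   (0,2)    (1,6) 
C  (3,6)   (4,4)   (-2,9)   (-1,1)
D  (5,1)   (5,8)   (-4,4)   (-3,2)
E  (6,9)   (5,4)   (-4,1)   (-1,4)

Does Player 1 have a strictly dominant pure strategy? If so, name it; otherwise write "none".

B

B vs A: s1: 7>1, s2: 7>2, s3: 0>-3, s4: 1>-2.
B vs C: s1: 7>3, s2: 7>4, s3: 0>-2, s4: 1>-1.
B vs D: s1: 7>5, s2: 7>5, s3: 0>-4, s4: 1>-3.
B vs E: s1: 7>6, s2: 7>5, s3: 0>-4, s4: 1>-1.
B strictly beats every other strategy against every opponent action, so it is strictly dominant.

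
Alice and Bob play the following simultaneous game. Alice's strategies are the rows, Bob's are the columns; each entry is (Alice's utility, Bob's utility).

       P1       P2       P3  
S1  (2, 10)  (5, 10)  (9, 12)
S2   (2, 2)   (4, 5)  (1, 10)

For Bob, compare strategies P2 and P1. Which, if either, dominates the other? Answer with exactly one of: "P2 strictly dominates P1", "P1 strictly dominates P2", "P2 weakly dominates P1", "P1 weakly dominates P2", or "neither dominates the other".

P2 weakly dominates P1

Compare P2 to P1 across each choice by Alice: S1: 10=10, S2: 5>2.
P2 is at least as good everywhere and strictly better somewhere (tied only at S1), so P2 weakly but not strictly dominates P1.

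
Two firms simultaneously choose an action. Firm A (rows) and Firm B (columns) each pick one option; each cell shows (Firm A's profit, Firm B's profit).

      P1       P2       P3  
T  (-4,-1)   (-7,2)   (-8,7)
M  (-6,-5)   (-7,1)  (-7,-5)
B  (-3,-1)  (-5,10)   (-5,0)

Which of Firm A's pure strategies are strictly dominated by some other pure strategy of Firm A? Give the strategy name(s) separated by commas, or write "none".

T: dominated, since B does at least as well everywhere (P1: -3>-4, P2: -5>-7, P3: -5>-8).
M: dominated, since B does at least as well everywhere (P1: -3>-6, P2: -5>-7, P3: -5>-7).
B is not dominated — it holds its own against T at P1 (-3>-4); M at P1 (-3>-6).

T, M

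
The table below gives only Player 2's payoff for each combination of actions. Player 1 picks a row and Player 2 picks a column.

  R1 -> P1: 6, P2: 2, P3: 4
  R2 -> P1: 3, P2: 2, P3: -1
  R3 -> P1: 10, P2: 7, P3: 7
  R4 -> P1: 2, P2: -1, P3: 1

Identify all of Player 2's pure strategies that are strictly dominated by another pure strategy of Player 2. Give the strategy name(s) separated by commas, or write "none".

P2, P3

P1: no other strategy beats it everywhere (P2 at R1 (6>2); P3 at R1 (6>4)).
P1 strictly dominates P2 — R1: 6>2, R2: 3>2, R3: 10>7, R4: 2>-1.
P3: dominated, since P1 does at least as well everywhere (R1: 6>4, R2: 3>-1, R3: 10>7, R4: 2>1).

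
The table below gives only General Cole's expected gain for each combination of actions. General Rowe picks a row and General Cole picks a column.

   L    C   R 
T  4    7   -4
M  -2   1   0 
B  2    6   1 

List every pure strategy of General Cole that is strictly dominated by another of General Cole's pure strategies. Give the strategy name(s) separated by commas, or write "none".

C strictly dominates L — T: 7>4, M: 1>-2, B: 6>2.
C: no other strategy beats it everywhere (L at T (7>4); R at T (7>-4)).
R: dominated, since C does at least as well everywhere (T: 7>-4, M: 1>0, B: 6>1).

L, R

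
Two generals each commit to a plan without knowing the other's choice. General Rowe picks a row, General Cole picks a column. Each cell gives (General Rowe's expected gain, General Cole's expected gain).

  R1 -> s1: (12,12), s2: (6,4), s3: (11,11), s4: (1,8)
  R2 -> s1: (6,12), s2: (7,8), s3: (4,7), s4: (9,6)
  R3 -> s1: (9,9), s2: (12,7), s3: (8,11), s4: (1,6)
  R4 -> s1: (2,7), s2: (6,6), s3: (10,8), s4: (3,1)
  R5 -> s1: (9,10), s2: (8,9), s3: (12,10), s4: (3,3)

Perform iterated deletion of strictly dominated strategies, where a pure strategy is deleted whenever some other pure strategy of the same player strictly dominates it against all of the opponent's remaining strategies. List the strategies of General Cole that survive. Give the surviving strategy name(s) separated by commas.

s1, s3

For General Cole, s1 strictly dominates s2 on the remaining rows (R1: 12>4, R2: 12>8, R3: 9>7, R4: 7>6, R5: 10>9); eliminate s2.
Column s4 is eliminated: s1 beats it against every remaining row (R1: 12>8, R2: 12>6, R3: 9>6, R4: 7>1, R5: 10>3).
For General Rowe, R1 strictly dominates R2 on the remaining columns (s1: 12>6, s3: 11>4); eliminate R2.
Row R3 is eliminated: R1 beats it against every remaining column (s1: 12>9, s3: 11>8).
General Rowe's strategy R4 is strictly dominated by R1 (s1: 12>2, s3: 11>10) and is removed.
Among the remaining strategies, none is strictly dominated by another pure strategy of the same player, so the elimination stops.
Surviving strategies — General Rowe: {R1, R5}; General Cole: {s1, s3}.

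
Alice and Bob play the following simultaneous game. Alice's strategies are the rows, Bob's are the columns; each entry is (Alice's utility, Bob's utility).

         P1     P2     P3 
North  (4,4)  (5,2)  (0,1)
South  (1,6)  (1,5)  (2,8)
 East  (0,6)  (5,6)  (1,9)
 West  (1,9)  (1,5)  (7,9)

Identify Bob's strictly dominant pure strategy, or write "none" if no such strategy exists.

none

P1 fails to dominate P2 at East (6=6).
P2 fails to dominate P1 at North (2<4).
P3 fails to dominate P1 at North (1<4).
No single strategy dominates all the others.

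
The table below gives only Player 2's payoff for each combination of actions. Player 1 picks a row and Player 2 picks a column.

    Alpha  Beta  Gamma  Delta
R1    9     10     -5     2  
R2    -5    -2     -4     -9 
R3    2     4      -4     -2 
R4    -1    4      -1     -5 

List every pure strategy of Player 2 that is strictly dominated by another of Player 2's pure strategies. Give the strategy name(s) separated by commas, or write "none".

Alpha is strictly dominated by Beta (R1: 10>9, R2: -2>-5, R3: 4>2, R4: 4>-1).
Nothing dominates Beta: Alpha at R1 (10>9); Gamma at R1 (10>-5); Delta at R1 (10>2).
Beta strictly dominates Gamma — R1: 10>-5, R2: -2>-4, R3: 4>-4, R4: 4>-1.
Delta is strictly dominated by Alpha (R1: 9>2, R2: -5>-9, R3: 2>-2, R4: -1>-5).

Alpha, Gamma, Delta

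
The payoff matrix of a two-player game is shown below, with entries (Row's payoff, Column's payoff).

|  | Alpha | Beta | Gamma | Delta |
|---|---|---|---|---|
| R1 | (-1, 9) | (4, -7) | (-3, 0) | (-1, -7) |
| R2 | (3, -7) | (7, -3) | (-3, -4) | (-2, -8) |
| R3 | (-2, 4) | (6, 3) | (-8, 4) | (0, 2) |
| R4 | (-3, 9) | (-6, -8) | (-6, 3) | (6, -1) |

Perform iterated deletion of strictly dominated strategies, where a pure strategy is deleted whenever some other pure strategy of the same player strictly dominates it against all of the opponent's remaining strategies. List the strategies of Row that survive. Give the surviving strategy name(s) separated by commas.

R1, R2

For Column, Alpha strictly dominates Delta on the remaining rows (R1: 9>-7, R2: -7>-8, R3: 4>2, R4: 9>-1); eliminate Delta.
Row's strategy R3 is strictly dominated by R2 (Alpha: 3>-2, Beta: 7>6, Gamma: -3>-8) and is removed.
Row's strategy R4 is strictly dominated by R1 (Alpha: -1>-3, Beta: 4>-6, Gamma: -3>-6) and is removed.
Among the remaining strategies, none is strictly dominated by another pure strategy of the same player, so the elimination stops.
Surviving strategies — Row: {R1, R2}; Column: {Alpha, Beta, Gamma}.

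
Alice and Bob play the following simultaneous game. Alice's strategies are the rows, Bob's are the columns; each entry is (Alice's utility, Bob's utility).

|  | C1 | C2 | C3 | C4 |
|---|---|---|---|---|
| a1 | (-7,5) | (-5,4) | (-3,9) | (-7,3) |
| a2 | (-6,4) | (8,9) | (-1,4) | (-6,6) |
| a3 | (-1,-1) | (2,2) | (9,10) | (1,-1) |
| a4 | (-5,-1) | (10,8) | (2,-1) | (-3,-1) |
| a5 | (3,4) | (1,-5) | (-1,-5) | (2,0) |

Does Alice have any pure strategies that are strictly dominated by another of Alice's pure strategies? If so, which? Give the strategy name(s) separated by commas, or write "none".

a1 is strictly dominated by a2 (C1: -6>-7, C2: 8>-5, C3: -1>-3, C4: -6>-7).
a2: dominated, since a4 does at least as well everywhere (C1: -5>-6, C2: 10>8, C3: 2>-1, C4: -3>-6).
Nothing dominates a3: a1 at C1 (-1>-7); a2 at C1 (-1>-6); a4 at C1 (-1>-5); a5 at C2 (2>1).
a4: no other strategy beats it everywhere (a1 at C1 (-5>-7); a2 at C1 (-5>-6); a3 at C2 (10>2); a5 at C2 (10>1)).
a5: no other strategy beats it everywhere (a1 at C1 (3>-7); a2 at C1 (3>-6); a3 at C1 (3>-1); a4 at C1 (3>-5)).

a1, a2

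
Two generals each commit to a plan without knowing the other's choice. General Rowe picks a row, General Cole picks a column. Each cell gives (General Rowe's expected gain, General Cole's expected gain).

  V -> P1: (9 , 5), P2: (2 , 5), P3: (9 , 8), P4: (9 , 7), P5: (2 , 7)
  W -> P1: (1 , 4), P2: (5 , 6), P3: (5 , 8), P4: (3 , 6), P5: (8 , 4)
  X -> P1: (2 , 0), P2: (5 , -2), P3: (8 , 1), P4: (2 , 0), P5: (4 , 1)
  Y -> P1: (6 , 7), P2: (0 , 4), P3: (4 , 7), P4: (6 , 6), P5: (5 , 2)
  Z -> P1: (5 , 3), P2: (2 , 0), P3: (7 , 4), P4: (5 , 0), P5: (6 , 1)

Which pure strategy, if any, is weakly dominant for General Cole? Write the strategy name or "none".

P3 vs P1: V: 8>5, W: 8>4, X: 1>0, Y: 7=7, Z: 4>3.
P3 vs P2: V: 8>5, W: 8>6, X: 1>-2, Y: 7>4, Z: 4>0.
P3 vs P4: V: 8>7, W: 8>6, X: 1>0, Y: 7>6, Z: 4>0.
P3 vs P5: V: 8>7, W: 8>4, X: 1=1, Y: 7>2, Z: 4>1.
P3 is at least as good as every other strategy against every opponent action, so it is weakly dominant.

P3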